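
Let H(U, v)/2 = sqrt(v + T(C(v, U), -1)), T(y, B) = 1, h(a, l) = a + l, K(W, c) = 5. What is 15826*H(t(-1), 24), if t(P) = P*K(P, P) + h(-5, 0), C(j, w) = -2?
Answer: 158260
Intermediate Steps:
t(P) = -5 + 5*P (t(P) = P*5 + (-5 + 0) = 5*P - 5 = -5 + 5*P)
H(U, v) = 2*sqrt(1 + v) (H(U, v) = 2*sqrt(v + 1) = 2*sqrt(1 + v))
15826*H(t(-1), 24) = 15826*(2*sqrt(1 + 24)) = 15826*(2*sqrt(25)) = 15826*(2*5) = 15826*10 = 158260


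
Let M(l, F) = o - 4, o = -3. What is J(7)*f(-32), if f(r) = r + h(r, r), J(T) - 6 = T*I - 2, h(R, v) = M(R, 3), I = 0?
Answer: -156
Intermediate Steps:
M(l, F) = -7 (M(l, F) = -3 - 4 = -7)
h(R, v) = -7
J(T) = 4 (J(T) = 6 + (T*0 - 2) = 6 + (0 - 2) = 6 - 2 = 4)
f(r) = -7 + r (f(r) = r - 7 = -7 + r)
J(7)*f(-32) = 4*(-7 - 32) = 4*(-39) = -156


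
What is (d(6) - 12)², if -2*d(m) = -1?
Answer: 529/4 ≈ 132.25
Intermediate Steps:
d(m) = ½ (d(m) = -½*(-1) = ½)
(d(6) - 12)² = (½ - 12)² = (-23/2)² = 529/4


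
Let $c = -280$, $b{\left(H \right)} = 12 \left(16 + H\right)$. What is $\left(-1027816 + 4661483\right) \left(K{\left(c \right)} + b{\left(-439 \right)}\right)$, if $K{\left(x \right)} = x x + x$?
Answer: $265417572348$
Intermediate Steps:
$b{\left(H \right)} = 192 + 12 H$
$K{\left(x \right)} = x + x^{2}$ ($K{\left(x \right)} = x^{2} + x = x + x^{2}$)
$\left(-1027816 + 4661483\right) \left(K{\left(c \right)} + b{\left(-439 \right)}\right) = \left(-1027816 + 4661483\right) \left(- 280 \left(1 - 280\right) + \left(192 + 12 \left(-439\right)\right)\right) = 3633667 \left(\left(-280\right) \left(-279\right) + \left(192 - 5268\right)\right) = 3633667 \left(78120 - 5076\right) = 3633667 \cdot 73044 = 265417572348$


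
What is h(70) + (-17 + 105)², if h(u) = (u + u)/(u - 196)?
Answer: 69686/9 ≈ 7742.9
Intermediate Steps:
h(u) = 2*u/(-196 + u) (h(u) = (2*u)/(-196 + u) = 2*u/(-196 + u))
h(70) + (-17 + 105)² = 2*70/(-196 + 70) + (-17 + 105)² = 2*70/(-126) + 88² = 2*70*(-1/126) + 7744 = -10/9 + 7744 = 69686/9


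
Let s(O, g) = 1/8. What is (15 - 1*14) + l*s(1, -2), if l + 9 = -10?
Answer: -11/8 ≈ -1.3750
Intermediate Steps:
s(O, g) = ⅛
l = -19 (l = -9 - 10 = -19)
(15 - 1*14) + l*s(1, -2) = (15 - 1*14) - 19*⅛ = (15 - 14) - 19/8 = 1 - 19/8 = -11/8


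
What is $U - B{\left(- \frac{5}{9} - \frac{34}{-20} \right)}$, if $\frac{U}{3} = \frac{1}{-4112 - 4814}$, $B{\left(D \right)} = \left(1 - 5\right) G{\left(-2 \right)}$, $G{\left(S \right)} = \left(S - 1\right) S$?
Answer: $\frac{214221}{8926} \approx 24.0$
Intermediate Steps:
$G{\left(S \right)} = S \left(-1 + S\right)$ ($G{\left(S \right)} = \left(-1 + S\right) S = S \left(-1 + S\right)$)
$B{\left(D \right)} = -24$ ($B{\left(D \right)} = \left(1 - 5\right) \left(- 2 \left(-1 - 2\right)\right) = - 4 \left(\left(-2\right) \left(-3\right)\right) = \left(-4\right) 6 = -24$)
$U = - \frac{3}{8926}$ ($U = \frac{3}{-4112 - 4814} = \frac{3}{-8926} = 3 \left(- \frac{1}{8926}\right) = - \frac{3}{8926} \approx -0.0003361$)
$U - B{\left(- \frac{5}{9} - \frac{34}{-20} \right)} = - \frac{3}{8926} - -24 = - \frac{3}{8926} + 24 = \frac{214221}{8926}$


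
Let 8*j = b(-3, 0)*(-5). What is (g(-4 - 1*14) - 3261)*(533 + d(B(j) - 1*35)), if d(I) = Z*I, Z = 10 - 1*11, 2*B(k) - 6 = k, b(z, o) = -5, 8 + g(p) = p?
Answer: -29632305/16 ≈ -1.8520e+6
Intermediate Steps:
g(p) = -8 + p
j = 25/8 (j = (-5*(-5))/8 = (⅛)*25 = 25/8 ≈ 3.1250)
B(k) = 3 + k/2
Z = -1 (Z = 10 - 11 = -1)
d(I) = -I
(g(-4 - 1*14) - 3261)*(533 + d(B(j) - 1*35)) = ((-8 + (-4 - 1*14)) - 3261)*(533 - ((3 + (½)*(25/8)) - 1*35)) = ((-8 + (-4 - 14)) - 3261)*(533 - ((3 + 25/16) - 35)) = ((-8 - 18) - 3261)*(533 - (73/16 - 35)) = (-26 - 3261)*(533 - 1*(-487/16)) = -3287*(533 + 487/16) = -3287*9015/16 = -29632305/16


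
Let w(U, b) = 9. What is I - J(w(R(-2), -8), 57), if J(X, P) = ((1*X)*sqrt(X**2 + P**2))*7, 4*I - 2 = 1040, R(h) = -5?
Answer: 521/2 - 189*sqrt(370) ≈ -3375.0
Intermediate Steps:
I = 521/2 (I = 1/2 + (1/4)*1040 = 1/2 + 260 = 521/2 ≈ 260.50)
J(X, P) = 7*X*sqrt(P**2 + X**2) (J(X, P) = (X*sqrt(P**2 + X**2))*7 = 7*X*sqrt(P**2 + X**2))
I - J(w(R(-2), -8), 57) = 521/2 - 7*9*sqrt(57**2 + 9**2) = 521/2 - 7*9*sqrt(3249 + 81) = 521/2 - 7*9*sqrt(3330) = 521/2 - 7*9*3*sqrt(370) = 521/2 - 189*sqrt(370)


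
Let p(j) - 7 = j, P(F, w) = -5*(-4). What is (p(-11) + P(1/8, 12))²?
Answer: 256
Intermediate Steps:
P(F, w) = 20
p(j) = 7 + j
(p(-11) + P(1/8, 12))² = ((7 - 11) + 20)² = (-4 + 20)² = 16² = 256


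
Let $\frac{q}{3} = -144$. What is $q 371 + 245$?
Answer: $-160027$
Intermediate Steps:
$q = -432$ ($q = 3 \left(-144\right) = -432$)
$q 371 + 245 = \left(-432\right) 371 + 245 = -160272 + 245 = -160027$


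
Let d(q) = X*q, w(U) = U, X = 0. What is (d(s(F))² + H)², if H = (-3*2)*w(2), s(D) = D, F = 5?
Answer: 144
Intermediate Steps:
d(q) = 0 (d(q) = 0*q = 0)
H = -12 (H = -3*2*2 = -6*2 = -12)
(d(s(F))² + H)² = (0² - 12)² = (0 - 12)² = (-12)² = 144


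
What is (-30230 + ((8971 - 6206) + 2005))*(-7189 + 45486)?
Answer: -975041620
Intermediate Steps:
(-30230 + ((8971 - 6206) + 2005))*(-7189 + 45486) = (-30230 + (2765 + 2005))*38297 = (-30230 + 4770)*38297 = -25460*38297 = -975041620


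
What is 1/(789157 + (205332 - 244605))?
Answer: 1/749884 ≈ 1.3335e-6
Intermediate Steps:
1/(789157 + (205332 - 244605)) = 1/(789157 - 39273) = 1/749884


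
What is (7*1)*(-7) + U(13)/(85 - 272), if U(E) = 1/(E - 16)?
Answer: -27488/561 ≈ -48.998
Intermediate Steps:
U(E) = 1/(-16 + E)
(7*1)*(-7) + U(13)/(85 - 272) = (7*1)*(-7) + 1/((85 - 272)*(-16 + 13)) = 7*(-7) + 1/(-187*(-3)) = -49 - 1/187*(-⅓) = -49 + 1/561 = -27488/561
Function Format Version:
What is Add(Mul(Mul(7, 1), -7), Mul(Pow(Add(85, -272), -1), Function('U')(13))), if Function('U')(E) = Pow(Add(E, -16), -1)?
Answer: Rational(-27488, 561) ≈ -48.998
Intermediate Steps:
Function('U')(E) = Pow(Add(-16, E), -1)
Add(Mul(Mul(7, 1), -7), Mul(Pow(Add(85, -272), -1), Function('U')(13))) = Add(Mul(Mul(7, 1), -7), Mul(Pow(Add(85, -272), -1), Pow(Add(-16, 13), -1))) = Add(Mul(7, -7), Mul(Pow(-187, -1), Pow(-3, -1))) = Add(-49, Mul(Rational(-1, 187), Rational(-1, 3))) = Add(-49, Rational(1, 561)) = Rational(-27488, 561)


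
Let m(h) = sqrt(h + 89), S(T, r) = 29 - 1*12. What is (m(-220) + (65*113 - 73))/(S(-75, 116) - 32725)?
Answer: -1818/8177 - I*sqrt(131)/32708 ≈ -0.22233 - 0.00034993*I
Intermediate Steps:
S(T, r) = 17 (S(T, r) = 29 - 12 = 17)
m(h) = sqrt(89 + h)
(m(-220) + (65*113 - 73))/(S(-75, 116) - 32725) = (sqrt(89 - 220) + (65*113 - 73))/(17 - 32725) = (sqrt(-131) + (7345 - 73))/(-32708) = (I*sqrt(131) + 7272)*(-1/32708) = (7272 + I*sqrt(131))*(-1/32708) = -1818/8177 - I*sqrt(131)/32708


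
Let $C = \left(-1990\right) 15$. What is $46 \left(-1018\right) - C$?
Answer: $-16978$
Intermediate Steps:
$C = -29850$
$46 \left(-1018\right) - C = 46 \left(-1018\right) - -29850 = -46828 + 29850 = -16978$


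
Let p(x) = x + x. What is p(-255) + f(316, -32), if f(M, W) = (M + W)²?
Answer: 80146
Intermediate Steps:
p(x) = 2*x
p(-255) + f(316, -32) = 2*(-255) + (316 - 32)² = -510 + 284² = -510 + 80656 = 80146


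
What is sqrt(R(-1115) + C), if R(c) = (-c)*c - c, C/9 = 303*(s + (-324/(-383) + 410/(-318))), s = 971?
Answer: sqrt(578763752366398)/20299 ≈ 1185.2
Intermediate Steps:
C = 53725525092/20299 (C = 9*(303*(971 + (-324/(-383) + 410/(-318)))) = 9*(303*(971 + (-324*(-1/383) + 410*(-1/318)))) = 9*(303*(971 + (324/383 - 205/159))) = 9*(303*(971 - 26999/60897)) = 9*(303*(59103988/60897)) = 9*(5969502788/20299) = 53725525092/20299 ≈ 2.6467e+6)
R(c) = -c - c**2 (R(c) = -c**2 - c = -c - c**2)
sqrt(R(-1115) + C) = sqrt(-1*(-1115)*(1 - 1115) + 53725525092/20299) = sqrt(-1*(-1115)*(-1114) + 53725525092/20299) = sqrt(-1242110 + 53725525092/20299) = sqrt(28511934202/20299) = sqrt(578763752366398)/20299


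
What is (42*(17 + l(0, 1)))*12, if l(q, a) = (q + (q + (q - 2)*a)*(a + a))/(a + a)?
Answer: 7560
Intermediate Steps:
l(q, a) = (q + 2*a*(q + a*(-2 + q)))/(2*a) (l(q, a) = (q + (q + (-2 + q)*a)*(2*a))/((2*a)) = (q + (q + a*(-2 + q))*(2*a))*(1/(2*a)) = (q + 2*a*(q + a*(-2 + q)))*(1/(2*a)) = (q + 2*a*(q + a*(-2 + q)))/(2*a))
(42*(17 + l(0, 1)))*12 = (42*(17 + (0 - 2*1 + 1*0 + (½)*0/1)))*12 = (42*(17 + (0 - 2 + 0 + (½)*0*1)))*12 = (42*(17 + (0 - 2 + 0 + 0)))*12 = (42*(17 - 2))*12 = (42*15)*12 = 630*12 = 7560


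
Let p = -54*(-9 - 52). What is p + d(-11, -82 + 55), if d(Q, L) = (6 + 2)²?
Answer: 3358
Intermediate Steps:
p = 3294 (p = -54*(-61) = 3294)
d(Q, L) = 64 (d(Q, L) = 8² = 64)
p + d(-11, -82 + 55) = 3294 + 64 = 3358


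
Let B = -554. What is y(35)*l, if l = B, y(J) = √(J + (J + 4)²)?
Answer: -1108*√389 ≈ -21853.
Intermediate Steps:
y(J) = √(J + (4 + J)²)
l = -554
y(35)*l = √(35 + (4 + 35)²)*(-554) = √(35 + 39²)*(-554) = √(35 + 1521)*(-554) = √1556*(-554) = (2*√389)*(-554) = -1108*√389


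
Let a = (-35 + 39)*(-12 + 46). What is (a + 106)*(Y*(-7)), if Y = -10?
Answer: 16940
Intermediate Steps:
a = 136 (a = 4*34 = 136)
(a + 106)*(Y*(-7)) = (136 + 106)*(-10*(-7)) = 242*70 = 16940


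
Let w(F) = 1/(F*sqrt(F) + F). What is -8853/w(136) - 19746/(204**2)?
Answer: -2783667593/2312 - 2408016*sqrt(34) ≈ -1.5245e+7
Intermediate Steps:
w(F) = 1/(F + F**(3/2)) (w(F) = 1/(F**(3/2) + F) = 1/(F + F**(3/2)))
-8853/w(136) - 19746/(204**2) = -(1204008 + 2408016*sqrt(34)) - 19746/(204**2) = -(1204008 + 2408016*sqrt(34)) - 19746/41616 = -8853*(136 + 272*sqrt(34)) - 19746*1/41616 = (-1204008 - 2408016*sqrt(34)) - 1097/2312 = -2783667593/2312 - 2408016*sqrt(34)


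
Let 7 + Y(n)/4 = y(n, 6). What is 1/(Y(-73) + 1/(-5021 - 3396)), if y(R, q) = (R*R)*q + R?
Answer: 8417/1073807191 ≈ 7.8385e-6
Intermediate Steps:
y(R, q) = R + q*R**2 (y(R, q) = R**2*q + R = q*R**2 + R = R + q*R**2)
Y(n) = -28 + 4*n*(1 + 6*n) (Y(n) = -28 + 4*(n*(1 + n*6)) = -28 + 4*(n*(1 + 6*n)) = -28 + 4*n*(1 + 6*n))
1/(Y(-73) + 1/(-5021 - 3396)) = 1/((-28 + 4*(-73)*(1 + 6*(-73))) + 1/(-5021 - 3396)) = 1/((-28 + 4*(-73)*(1 - 438)) + 1/(-8417)) = 1/((-28 + 4*(-73)*(-437)) - 1/8417) = 1/((-28 + 127604) - 1/8417) = 1/(127576 - 1/8417) = 1/(1073807191/8417) = 8417/1073807191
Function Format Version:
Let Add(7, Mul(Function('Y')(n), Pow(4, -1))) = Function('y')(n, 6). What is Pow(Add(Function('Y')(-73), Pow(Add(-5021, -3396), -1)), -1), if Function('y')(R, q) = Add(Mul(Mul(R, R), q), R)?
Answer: Rational(8417, 1073807191) ≈ 7.8385e-6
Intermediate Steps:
Function('y')(R, q) = Add(R, Mul(q, Pow(R, 2))) (Function('y')(R, q) = Add(Mul(Pow(R, 2), q), R) = Add(Mul(q, Pow(R, 2)), R) = Add(R, Mul(q, Pow(R, 2))))
Function('Y')(n) = Add(-28, Mul(4, n, Add(1, Mul(6, n)))) (Function('Y')(n) = Add(-28, Mul(4, Mul(n, Add(1, Mul(n, 6))))) = Add(-28, Mul(4, Mul(n, Add(1, Mul(6, n))))) = Add(-28, Mul(4, n, Add(1, Mul(6, n)))))
Pow(Add(Function('Y')(-73), Pow(Add(-5021, -3396), -1)), -1) = Pow(Add(Add(-28, Mul(4, -73, Add(1, Mul(6, -73)))), Pow(Add(-5021, -3396), -1)), -1) = Pow(Add(Add(-28, Mul(4, -73, Add(1, -438))), Pow(-8417, -1)), -1) = Pow(Add(Add(-28, Mul(4, -73, -437)), Rational(-1, 8417)), -1) = Pow(Add(Add(-28, 127604), Rational(-1, 8417)), -1) = Pow(Add(127576, Rational(-1, 8417)), -1) = Pow(Rational(1073807191, 8417), -1) = Rational(8417, 1073807191)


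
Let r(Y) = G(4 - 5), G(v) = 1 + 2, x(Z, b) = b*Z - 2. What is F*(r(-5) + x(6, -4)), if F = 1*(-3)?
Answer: 69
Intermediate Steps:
x(Z, b) = -2 + Z*b (x(Z, b) = Z*b - 2 = -2 + Z*b)
G(v) = 3
r(Y) = 3
F = -3
F*(r(-5) + x(6, -4)) = -3*(3 + (-2 + 6*(-4))) = -3*(3 + (-2 - 24)) = -3*(3 - 26) = -3*(-23) = 69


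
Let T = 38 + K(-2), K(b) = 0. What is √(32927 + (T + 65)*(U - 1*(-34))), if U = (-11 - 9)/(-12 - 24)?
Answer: 2*√82094/3 ≈ 191.01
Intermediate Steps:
U = 5/9 (U = -20/(-36) = -20*(-1/36) = 5/9 ≈ 0.55556)
T = 38 (T = 38 + 0 = 38)
√(32927 + (T + 65)*(U - 1*(-34))) = √(32927 + (38 + 65)*(5/9 - 1*(-34))) = √(32927 + 103*(5/9 + 34)) = √(32927 + 103*(311/9)) = √(32927 + 32033/9) = √(328376/9) = 2*√82094/3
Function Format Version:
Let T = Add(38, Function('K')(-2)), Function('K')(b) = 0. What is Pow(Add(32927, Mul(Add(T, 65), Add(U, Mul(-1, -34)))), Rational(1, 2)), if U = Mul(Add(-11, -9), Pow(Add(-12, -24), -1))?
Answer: Mul(Rational(2, 3), Pow(82094, Rational(1, 2))) ≈ 191.01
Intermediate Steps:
U = Rational(5, 9) (U = Mul(-20, Pow(-36, -1)) = Mul(-20, Rational(-1, 36)) = Rational(5, 9) ≈ 0.55556)
T = 38 (T = Add(38, 0) = 38)
Pow(Add(32927, Mul(Add(T, 65), Add(U, Mul(-1, -34)))), Rational(1, 2)) = Pow(Add(32927, Mul(Add(38, 65), Add(Rational(5, 9), Mul(-1, -34)))), Rational(1, 2)) = Pow(Add(32927, Mul(103, Add(Rational(5, 9), 34))), Rational(1, 2)) = Pow(Add(32927, Mul(103, Rational(311, 9))), Rational(1, 2)) = Pow(Add(32927, Rational(32033, 9)), Rational(1, 2)) = Pow(Rational(328376, 9), Rational(1, 2)) = Mul(Rational(2, 3), Pow(82094, Rational(1, 2)))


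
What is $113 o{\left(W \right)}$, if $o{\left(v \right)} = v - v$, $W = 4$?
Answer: $0$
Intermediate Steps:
$o{\left(v \right)} = 0$
$113 o{\left(W \right)} = 113 \cdot 0 = 0$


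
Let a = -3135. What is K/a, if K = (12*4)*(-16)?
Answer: 256/1045 ≈ 0.24498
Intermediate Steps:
K = -768 (K = 48*(-16) = -768)
K/a = -768/(-3135) = -768*(-1/3135) = 256/1045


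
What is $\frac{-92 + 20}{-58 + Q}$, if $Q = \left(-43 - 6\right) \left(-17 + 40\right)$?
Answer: $\frac{24}{395} \approx 0.060759$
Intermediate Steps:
$Q = -1127$ ($Q = \left(-49\right) 23 = -1127$)
$\frac{-92 + 20}{-58 + Q} = \frac{-92 + 20}{-58 - 1127} = \frac{1}{-1185} \left(-72\right) = \left(- \frac{1}{1185}\right) \left(-72\right) = \frac{24}{395}$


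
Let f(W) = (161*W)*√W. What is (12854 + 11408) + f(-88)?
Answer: 24262 - 28336*I*√22 ≈ 24262.0 - 1.3291e+5*I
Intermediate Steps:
f(W) = 161*W^(3/2)
(12854 + 11408) + f(-88) = (12854 + 11408) + 161*(-88)^(3/2) = 24262 + 161*(-176*I*√22) = 24262 - 28336*I*√22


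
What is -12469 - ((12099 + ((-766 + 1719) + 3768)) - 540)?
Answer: -28749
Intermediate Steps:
-12469 - ((12099 + ((-766 + 1719) + 3768)) - 540) = -12469 - ((12099 + (953 + 3768)) - 540) = -12469 - ((12099 + 4721) - 540) = -12469 - (16820 - 540) = -12469 - 1*16280 = -12469 - 16280 = -28749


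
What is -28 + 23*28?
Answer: 616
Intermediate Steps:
-28 + 23*28 = -28 + 644 = 616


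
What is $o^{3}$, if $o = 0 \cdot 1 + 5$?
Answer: $125$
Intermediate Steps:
$o = 5$ ($o = 0 + 5 = 5$)
$o^{3} = 5^{3} = 125$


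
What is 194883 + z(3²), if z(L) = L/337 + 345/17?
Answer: 1116601125/5729 ≈ 1.9490e+5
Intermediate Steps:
z(L) = 345/17 + L/337 (z(L) = L*(1/337) + 345*(1/17) = L/337 + 345/17 = 345/17 + L/337)
194883 + z(3²) = 194883 + (345/17 + (1/337)*3²) = 194883 + (345/17 + (1/337)*9) = 194883 + (345/17 + 9/337) = 194883 + 116418/5729 = 1116601125/5729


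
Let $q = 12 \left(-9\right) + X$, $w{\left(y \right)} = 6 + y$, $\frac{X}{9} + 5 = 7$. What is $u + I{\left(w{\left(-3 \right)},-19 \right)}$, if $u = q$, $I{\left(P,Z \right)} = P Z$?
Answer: $-147$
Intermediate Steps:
$X = 18$ ($X = -45 + 9 \cdot 7 = -45 + 63 = 18$)
$q = -90$ ($q = 12 \left(-9\right) + 18 = -108 + 18 = -90$)
$u = -90$
$u + I{\left(w{\left(-3 \right)},-19 \right)} = -90 + \left(6 - 3\right) \left(-19\right) = -90 + 3 \left(-19\right) = -90 - 57 = -147$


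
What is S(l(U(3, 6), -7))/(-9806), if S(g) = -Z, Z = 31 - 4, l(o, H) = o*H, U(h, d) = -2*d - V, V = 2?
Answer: 27/9806 ≈ 0.0027534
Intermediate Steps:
U(h, d) = -2 - 2*d (U(h, d) = -2*d - 1*2 = -2*d - 2 = -2 - 2*d)
l(o, H) = H*o
Z = 27
S(g) = -27 (S(g) = -1*27 = -27)
S(l(U(3, 6), -7))/(-9806) = -27/(-9806) = -27*(-1/9806) = 27/9806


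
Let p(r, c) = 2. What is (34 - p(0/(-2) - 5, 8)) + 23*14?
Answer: 354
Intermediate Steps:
(34 - p(0/(-2) - 5, 8)) + 23*14 = (34 - 1*2) + 23*14 = (34 - 2) + 322 = 32 + 322 = 354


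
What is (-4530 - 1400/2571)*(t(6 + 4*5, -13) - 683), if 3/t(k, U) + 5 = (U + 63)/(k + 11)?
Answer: 71686635832/23139 ≈ 3.0981e+6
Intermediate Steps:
t(k, U) = 3/(-5 + (63 + U)/(11 + k)) (t(k, U) = 3/(-5 + (U + 63)/(k + 11)) = 3/(-5 + (63 + U)/(11 + k)))
(-4530 - 1400/2571)*(t(6 + 4*5, -13) - 683) = (-4530 - 1400/2571)*(3*(11 + (6 + 4*5))/(8 - 13 - 5*(6 + 4*5)) - 683) = (-4530 - 1400*1/2571)*(3*(11 + (6 + 20))/(8 - 13 - 5*(6 + 20)) - 683) = (-4530 - 1400/2571)*(3*(11 + 26)/(8 - 13 - 5*26) - 683) = -11648030*(3*37/(8 - 13 - 130) - 683)/2571 = -11648030*(3*37/(-135) - 683)/2571 = -11648030*(3*(-1/135)*37 - 683)/2571 = -11648030*(-37/45 - 683)/2571 = -11648030/2571*(-30772/45) = 71686635832/23139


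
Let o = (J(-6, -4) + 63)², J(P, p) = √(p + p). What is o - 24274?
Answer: -20313 + 252*I*√2 ≈ -20313.0 + 356.38*I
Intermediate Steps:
J(P, p) = √2*√p (J(P, p) = √(2*p) = √2*√p)
o = (63 + 2*I*√2)² (o = (√2*√(-4) + 63)² = (√2*(2*I) + 63)² = (2*I*√2 + 63)² = (63 + 2*I*√2)² ≈ 3961.0 + 356.38*I)
o - 24274 = (3961 + 252*I*√2) - 24274 = -20313 + 252*I*√2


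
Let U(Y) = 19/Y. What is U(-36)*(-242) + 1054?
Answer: 21271/18 ≈ 1181.7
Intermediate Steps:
U(-36)*(-242) + 1054 = (19/(-36))*(-242) + 1054 = (19*(-1/36))*(-242) + 1054 = -19/36*(-242) + 1054 = 2299/18 + 1054 = 21271/18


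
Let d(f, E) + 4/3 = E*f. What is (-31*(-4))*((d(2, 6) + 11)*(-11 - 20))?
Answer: -249860/3 ≈ -83287.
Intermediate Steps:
d(f, E) = -4/3 + E*f
(-31*(-4))*((d(2, 6) + 11)*(-11 - 20)) = (-31*(-4))*(((-4/3 + 6*2) + 11)*(-11 - 20)) = 124*(((-4/3 + 12) + 11)*(-31)) = 124*((32/3 + 11)*(-31)) = 124*((65/3)*(-31)) = 124*(-2015/3) = -249860/3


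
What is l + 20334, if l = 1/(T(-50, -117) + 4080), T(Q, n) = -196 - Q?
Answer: 79993957/3934 ≈ 20334.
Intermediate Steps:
l = 1/3934 (l = 1/((-196 - 1*(-50)) + 4080) = 1/((-196 + 50) + 4080) = 1/(-146 + 4080) = 1/3934 ≈ 0.00025419)
l + 20334 = 1/3934 + 20334 = 79993957/3934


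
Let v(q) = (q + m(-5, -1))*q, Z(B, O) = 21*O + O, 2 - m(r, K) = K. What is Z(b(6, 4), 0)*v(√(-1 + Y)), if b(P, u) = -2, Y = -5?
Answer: 0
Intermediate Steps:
m(r, K) = 2 - K
Z(B, O) = 22*O
v(q) = q*(3 + q) (v(q) = (q + (2 - 1*(-1)))*q = (q + (2 + 1))*q = (q + 3)*q = (3 + q)*q = q*(3 + q))
Z(b(6, 4), 0)*v(√(-1 + Y)) = (22*0)*(√(-1 - 5)*(3 + √(-1 - 5))) = 0*(√(-6)*(3 + √(-6))) = 0*((I*√6)*(3 + I*√6)) = 0*(I*√6*(3 + I*√6)) = 0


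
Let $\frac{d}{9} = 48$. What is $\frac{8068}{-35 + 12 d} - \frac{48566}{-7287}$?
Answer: $\frac{44122550}{5360109} \approx 8.2317$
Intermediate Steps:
$d = 432$ ($d = 9 \cdot 48 = 432$)
$\frac{8068}{-35 + 12 d} - \frac{48566}{-7287} = \frac{8068}{-35 + 12 \cdot 432} - \frac{48566}{-7287} = \frac{8068}{-35 + 5184} - - \frac{6938}{1041} = \frac{8068}{5149} + \frac{6938}{1041} = \frac{44122550}{5360109}$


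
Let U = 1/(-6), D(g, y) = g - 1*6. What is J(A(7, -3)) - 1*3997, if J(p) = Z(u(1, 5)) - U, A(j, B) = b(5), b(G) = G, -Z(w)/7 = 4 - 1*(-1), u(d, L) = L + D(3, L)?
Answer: -24191/6 ≈ -4031.8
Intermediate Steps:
D(g, y) = -6 + g (D(g, y) = g - 6 = -6 + g)
u(d, L) = -3 + L (u(d, L) = L + (-6 + 3) = L - 3 = -3 + L)
Z(w) = -35 (Z(w) = -7*(4 - 1*(-1)) = -7*(4 + 1) = -7*5 = -35)
U = -1/6 ≈ -0.16667
A(j, B) = 5
J(p) = -209/6 (J(p) = -35 - 1*(-1/6) = -35 + 1/6 = -209/6)
J(A(7, -3)) - 1*3997 = -209/6 - 1*3997 = -209/6 - 3997 = -24191/6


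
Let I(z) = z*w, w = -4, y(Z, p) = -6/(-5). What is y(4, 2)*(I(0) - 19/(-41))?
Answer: 114/205 ≈ 0.55610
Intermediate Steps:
y(Z, p) = 6/5 (y(Z, p) = -6*(-⅕) = 6/5)
I(z) = -4*z (I(z) = z*(-4) = -4*z)
y(4, 2)*(I(0) - 19/(-41)) = 6*(-4*0 - 19/(-41))/5 = 6*(0 - 19*(-1/41))/5 = 6*(0 + 19/41)/5 = (6/5)*(19/41) = 114/205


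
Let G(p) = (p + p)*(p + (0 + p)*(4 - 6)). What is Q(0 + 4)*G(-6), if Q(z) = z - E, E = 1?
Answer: -216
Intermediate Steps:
Q(z) = -1 + z (Q(z) = z - 1*1 = z - 1 = -1 + z)
G(p) = -2*p**2 (G(p) = (2*p)*(p + p*(-2)) = (2*p)*(p - 2*p) = (2*p)*(-p) = -2*p**2)
Q(0 + 4)*G(-6) = (-1 + (0 + 4))*(-2*(-6)**2) = (-1 + 4)*(-2*36) = 3*(-72) = -216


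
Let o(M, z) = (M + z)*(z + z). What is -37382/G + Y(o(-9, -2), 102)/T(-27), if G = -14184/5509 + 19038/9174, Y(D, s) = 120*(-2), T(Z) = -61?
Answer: 19208588651782/256644019 ≈ 74845.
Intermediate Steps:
o(M, z) = 2*z*(M + z) (o(M, z) = (M + z)*(2*z) = 2*z*(M + z))
Y(D, s) = -240
G = -4207279/8423261 (G = -14184*1/5509 + 19038*(1/9174) = -14184/5509 + 3173/1529 = -4207279/8423261 ≈ -0.49948)
-37382/G + Y(o(-9, -2), 102)/T(-27) = -37382/(-4207279/8423261) - 240/(-61) = -37382*(-8423261/4207279) - 240*(-1/61) = 314878342702/4207279 + 240/61 = 19208588651782/256644019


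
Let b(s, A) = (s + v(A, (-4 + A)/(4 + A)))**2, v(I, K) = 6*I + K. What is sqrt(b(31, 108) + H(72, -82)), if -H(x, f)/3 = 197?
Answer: 5*sqrt(3619821)/14 ≈ 679.49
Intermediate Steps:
v(I, K) = K + 6*I
H(x, f) = -591 (H(x, f) = -3*197 = -591)
b(s, A) = (s + 6*A + (-4 + A)/(4 + A))**2 (b(s, A) = (s + ((-4 + A)/(4 + A) + 6*A))**2 = (s + (6*A + (-4 + A)/(4 + A)))**2 = (s + 6*A + (-4 + A)/(4 + A))**2)
sqrt(b(31, 108) + H(72, -82)) = sqrt((31 + 6*108 + (-4 + 108)/(4 + 108))**2 - 591) = sqrt((31 + 648 + 104/112)**2 - 591) = sqrt((31 + 648 + (1/112)*104)**2 - 591) = sqrt((31 + 648 + 13/14)**2 - 591) = sqrt((9519/14)**2 - 591) = sqrt(90611361/196 - 591) = sqrt(90495525/196) = 5*sqrt(3619821)/14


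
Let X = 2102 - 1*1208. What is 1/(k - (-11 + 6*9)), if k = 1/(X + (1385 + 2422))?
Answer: -4701/202142 ≈ -0.023256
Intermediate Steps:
X = 894 (X = 2102 - 1208 = 894)
k = 1/4701 (k = 1/(894 + (1385 + 2422)) = 1/(894 + 3807) = 1/4701 ≈ 0.00021272)
1/(k - (-11 + 6*9)) = 1/(1/4701 - (-11 + 6*9)) = 1/(1/4701 - (-11 + 54)) = 1/(1/4701 - 1*43) = 1/(1/4701 - 43) = 1/(-202142/4701) = -4701/202142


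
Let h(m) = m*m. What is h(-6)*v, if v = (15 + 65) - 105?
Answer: -900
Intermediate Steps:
v = -25 (v = 80 - 105 = -25)
h(m) = m²
h(-6)*v = (-6)²*(-25) = 36*(-25) = -900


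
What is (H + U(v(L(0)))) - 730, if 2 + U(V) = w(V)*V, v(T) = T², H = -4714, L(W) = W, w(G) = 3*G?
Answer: -5446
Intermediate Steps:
U(V) = -2 + 3*V² (U(V) = -2 + (3*V)*V = -2 + 3*V²)
(H + U(v(L(0)))) - 730 = (-4714 + (-2 + 3*(0²)²)) - 730 = (-4714 + (-2 + 3*0²)) - 730 = (-4714 + (-2 + 3*0)) - 730 = (-4714 + (-2 + 0)) - 730 = (-4714 - 2) - 730 = -4716 - 730 = -5446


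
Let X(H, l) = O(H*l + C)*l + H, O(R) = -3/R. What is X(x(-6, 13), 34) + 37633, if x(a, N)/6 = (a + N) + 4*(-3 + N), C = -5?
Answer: 363339343/9583 ≈ 37915.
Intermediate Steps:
x(a, N) = -72 + 6*a + 30*N (x(a, N) = 6*((a + N) + 4*(-3 + N)) = 6*((N + a) + (-12 + 4*N)) = 6*(-12 + a + 5*N) = -72 + 6*a + 30*N)
X(H, l) = H - 3*l/(-5 + H*l) (X(H, l) = (-3/(H*l - 5))*l + H = (-3/(-5 + H*l))*l + H = -3*l/(-5 + H*l) + H = H - 3*l/(-5 + H*l))
X(x(-6, 13), 34) + 37633 = (-3*34 + (-72 + 6*(-6) + 30*13)*(-5 + (-72 + 6*(-6) + 30*13)*34))/(-5 + (-72 + 6*(-6) + 30*13)*34) + 37633 = (-102 + (-72 - 36 + 390)*(-5 + (-72 - 36 + 390)*34))/(-5 + (-72 - 36 + 390)*34) + 37633 = (-102 + 282*(-5 + 282*34))/(-5 + 282*34) + 37633 = (-102 + 282*(-5 + 9588))/(-5 + 9588) + 37633 = (-102 + 282*9583)/9583 + 37633 = (-102 + 2702406)/9583 + 37633 = (1/9583)*2702304 + 37633 = 2702304/9583 + 37633 = 363339343/9583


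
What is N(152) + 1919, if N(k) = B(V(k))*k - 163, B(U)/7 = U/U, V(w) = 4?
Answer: 2820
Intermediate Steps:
B(U) = 7 (B(U) = 7*(U/U) = 7*1 = 7)
N(k) = -163 + 7*k (N(k) = 7*k - 163 = -163 + 7*k)
N(152) + 1919 = (-163 + 7*152) + 1919 = (-163 + 1064) + 1919 = 901 + 1919 = 2820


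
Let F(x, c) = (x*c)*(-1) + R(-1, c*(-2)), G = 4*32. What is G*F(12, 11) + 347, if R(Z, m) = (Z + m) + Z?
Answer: -19621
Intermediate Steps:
G = 128
R(Z, m) = m + 2*Z
F(x, c) = -2 - 2*c - c*x (F(x, c) = (x*c)*(-1) + (c*(-2) + 2*(-1)) = (c*x)*(-1) + (-2*c - 2) = -c*x + (-2 - 2*c) = -2 - 2*c - c*x)
G*F(12, 11) + 347 = 128*(-2 - 2*11 - 1*11*12) + 347 = 128*(-2 - 22 - 132) + 347 = 128*(-156) + 347 = -19968 + 347 = -19621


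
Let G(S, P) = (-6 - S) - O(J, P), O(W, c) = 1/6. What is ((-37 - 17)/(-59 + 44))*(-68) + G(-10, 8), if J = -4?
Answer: -7229/30 ≈ -240.97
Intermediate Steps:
O(W, c) = 1/6
G(S, P) = -37/6 - S (G(S, P) = (-6 - S) - 1*1/6 = (-6 - S) - 1/6 = -37/6 - S)
((-37 - 17)/(-59 + 44))*(-68) + G(-10, 8) = ((-37 - 17)/(-59 + 44))*(-68) + (-37/6 - 1*(-10)) = -54/(-15)*(-68) + (-37/6 + 10) = -54*(-1/15)*(-68) + 23/6 = (18/5)*(-68) + 23/6 = -1224/5 + 23/6 = -7229/30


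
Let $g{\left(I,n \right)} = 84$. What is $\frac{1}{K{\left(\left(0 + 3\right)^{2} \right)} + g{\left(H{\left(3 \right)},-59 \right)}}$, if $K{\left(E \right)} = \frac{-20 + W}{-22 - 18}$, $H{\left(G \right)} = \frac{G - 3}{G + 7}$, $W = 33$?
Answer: $\frac{40}{3347} \approx 0.011951$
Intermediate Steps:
$H{\left(G \right)} = \frac{-3 + G}{7 + G}$
$K{\left(E \right)} = - \frac{13}{40}$ ($K{\left(E \right)} = \frac{-20 + 33}{-22 - 18} = \frac{13}{-40} = 13 \left(- \frac{1}{40}\right) = - \frac{13}{40}$)
$\frac{1}{K{\left(\left(0 + 3\right)^{2} \right)} + g{\left(H{\left(3 \right)},-59 \right)}} = \frac{1}{- \frac{13}{40} + 84} = \frac{1}{\frac{3347}{40}} = \frac{40}{3347}$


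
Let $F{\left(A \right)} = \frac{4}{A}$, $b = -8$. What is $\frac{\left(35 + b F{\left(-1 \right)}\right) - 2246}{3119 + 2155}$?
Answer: $- \frac{2179}{5274} \approx -0.41316$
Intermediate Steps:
$\frac{\left(35 + b F{\left(-1 \right)}\right) - 2246}{3119 + 2155} = \frac{\left(35 - 8 \frac{4}{-1}\right) - 2246}{3119 + 2155} = \frac{\left(35 - 8 \cdot 4 \left(-1\right)\right) - 2246}{5274} = \left(\left(35 - -32\right) - 2246\right) \frac{1}{5274} = \left(\left(35 + 32\right) - 2246\right) \frac{1}{5274} = \left(67 - 2246\right) \frac{1}{5274} = \left(-2179\right) \frac{1}{5274} = - \frac{2179}{5274}$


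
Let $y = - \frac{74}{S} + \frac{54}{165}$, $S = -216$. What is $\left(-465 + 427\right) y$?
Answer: $- \frac{75601}{2970} \approx -25.455$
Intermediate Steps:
$y = \frac{3979}{5940}$ ($y = - \frac{74}{-216} + \frac{54}{165} = \left(-74\right) \left(- \frac{1}{216}\right) + 54 \cdot \frac{1}{165} = \frac{37}{108} + \frac{18}{55} = \frac{3979}{5940} \approx 0.66987$)
$\left(-465 + 427\right) y = \left(-465 + 427\right) \frac{3979}{5940} = \left(-38\right) \frac{3979}{5940} = - \frac{75601}{2970}$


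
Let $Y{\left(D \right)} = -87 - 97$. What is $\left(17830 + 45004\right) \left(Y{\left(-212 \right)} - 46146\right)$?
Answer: $-2911099220$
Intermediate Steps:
$Y{\left(D \right)} = -184$ ($Y{\left(D \right)} = -87 - 97 = -184$)
$\left(17830 + 45004\right) \left(Y{\left(-212 \right)} - 46146\right) = \left(17830 + 45004\right) \left(-184 - 46146\right) = 62834 \left(-46330\right) = -2911099220$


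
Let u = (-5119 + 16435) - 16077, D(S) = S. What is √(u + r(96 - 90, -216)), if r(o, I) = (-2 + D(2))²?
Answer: 69*I ≈ 69.0*I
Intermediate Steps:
u = -4761 (u = 11316 - 16077 = -4761)
r(o, I) = 0 (r(o, I) = (-2 + 2)² = 0² = 0)
√(u + r(96 - 90, -216)) = √(-4761 + 0) = √(-4761) = 69*I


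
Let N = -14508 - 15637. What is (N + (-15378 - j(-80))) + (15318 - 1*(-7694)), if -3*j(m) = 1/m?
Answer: -5402641/240 ≈ -22511.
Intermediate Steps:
j(m) = -1/(3*m)
N = -30145
(N + (-15378 - j(-80))) + (15318 - 1*(-7694)) = (-30145 + (-15378 - (-1)/(3*(-80)))) + (15318 - 1*(-7694)) = (-30145 + (-15378 - (-1)*(-1)/(3*80))) + (15318 + 7694) = (-30145 + (-15378 - 1*1/240)) + 23012 = (-30145 + (-15378 - 1/240)) + 23012 = (-30145 - 3690721/240) + 23012 = -10925521/240 + 23012 = -5402641/240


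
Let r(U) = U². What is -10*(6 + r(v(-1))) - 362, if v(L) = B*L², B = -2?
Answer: -462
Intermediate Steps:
v(L) = -2*L²
-10*(6 + r(v(-1))) - 362 = -10*(6 + (-2*(-1)²)²) - 362 = -10*(6 + (-2*1)²) - 362 = -10*(6 + (-2)²) - 362 = -10*(6 + 4) - 362 = -10*10 - 362 = -100 - 362 = -462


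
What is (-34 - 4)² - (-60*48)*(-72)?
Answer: -205916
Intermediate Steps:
(-34 - 4)² - (-60*48)*(-72) = (-38)² - (-2880)*(-72) = 1444 - 1*207360 = 1444 - 207360 = -205916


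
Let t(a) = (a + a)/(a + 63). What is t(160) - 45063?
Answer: -10048729/223 ≈ -45062.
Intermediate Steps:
t(a) = 2*a/(63 + a) (t(a) = (2*a)/(63 + a) = 2*a/(63 + a))
t(160) - 45063 = 2*160/(63 + 160) - 45063 = 2*160/223 - 45063 = 2*160*(1/223) - 45063 = 320/223 - 45063 = -10048729/223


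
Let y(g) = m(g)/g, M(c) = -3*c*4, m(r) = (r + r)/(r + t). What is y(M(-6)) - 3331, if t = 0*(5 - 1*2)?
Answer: -119915/36 ≈ -3331.0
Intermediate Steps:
t = 0 (t = 0*(5 - 2) = 0*3 = 0)
m(r) = 2 (m(r) = (r + r)/(r + 0) = (2*r)/r = 2)
M(c) = -12*c
y(g) = 2/g
y(M(-6)) - 3331 = 2/((-12*(-6))) - 3331 = 2/72 - 3331 = 2*(1/72) - 3331 = 1/36 - 3331 = -119915/36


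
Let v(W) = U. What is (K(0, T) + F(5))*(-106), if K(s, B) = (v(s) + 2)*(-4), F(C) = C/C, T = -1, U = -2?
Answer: -106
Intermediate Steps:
F(C) = 1
v(W) = -2
K(s, B) = 0 (K(s, B) = (-2 + 2)*(-4) = 0*(-4) = 0)
(K(0, T) + F(5))*(-106) = (0 + 1)*(-106) = 1*(-106) = -106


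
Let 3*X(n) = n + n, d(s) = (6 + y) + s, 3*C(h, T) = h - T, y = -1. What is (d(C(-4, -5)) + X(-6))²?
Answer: 16/9 ≈ 1.7778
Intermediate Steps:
C(h, T) = -T/3 + h/3 (C(h, T) = (h - T)/3 = -T/3 + h/3)
d(s) = 5 + s (d(s) = (6 - 1) + s = 5 + s)
X(n) = 2*n/3 (X(n) = (n + n)/3 = (2*n)/3 = 2*n/3)
(d(C(-4, -5)) + X(-6))² = ((5 + (-⅓*(-5) + (⅓)*(-4))) + (⅔)*(-6))² = ((5 + (5/3 - 4/3)) - 4)² = ((5 + ⅓) - 4)² = (16/3 - 4)² = (4/3)² = 16/9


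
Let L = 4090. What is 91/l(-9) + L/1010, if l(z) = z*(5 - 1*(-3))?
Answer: 20257/7272 ≈ 2.7856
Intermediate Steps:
l(z) = 8*z (l(z) = z*(5 + 3) = z*8 = 8*z)
91/l(-9) + L/1010 = 91/((8*(-9))) + 4090/1010 = 91/(-72) + 4090*(1/1010) = 91*(-1/72) + 409/101 = -91/72 + 409/101 = 20257/7272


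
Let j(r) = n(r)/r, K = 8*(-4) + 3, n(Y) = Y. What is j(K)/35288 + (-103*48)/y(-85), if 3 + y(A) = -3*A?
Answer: -14538635/741048 ≈ -19.619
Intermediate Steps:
y(A) = -3 - 3*A
K = -29 (K = -32 + 3 = -29)
j(r) = 1 (j(r) = r/r = 1)
j(K)/35288 + (-103*48)/y(-85) = 1/35288 + (-103*48)/(-3 - 3*(-85)) = 1*(1/35288) - 4944/(-3 + 255) = 1/35288 - 4944/252 = 1/35288 - 4944*1/252 = 1/35288 - 412/21 = -14538635/741048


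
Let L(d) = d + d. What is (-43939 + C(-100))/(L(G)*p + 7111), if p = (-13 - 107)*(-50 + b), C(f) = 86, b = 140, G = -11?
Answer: -43853/244711 ≈ -0.17920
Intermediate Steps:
L(d) = 2*d
p = -10800 (p = (-13 - 107)*(-50 + 140) = -120*90 = -10800)
(-43939 + C(-100))/(L(G)*p + 7111) = (-43939 + 86)/((2*(-11))*(-10800) + 7111) = -43853/(-22*(-10800) + 7111) = -43853/(237600 + 7111) = -43853/244711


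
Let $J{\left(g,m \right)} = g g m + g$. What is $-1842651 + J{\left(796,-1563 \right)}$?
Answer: $-992183663$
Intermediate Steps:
$J{\left(g,m \right)} = g + m g^{2}$ ($J{\left(g,m \right)} = g^{2} m + g = m g^{2} + g = g + m g^{2}$)
$-1842651 + J{\left(796,-1563 \right)} = -1842651 + 796 \left(1 + 796 \left(-1563\right)\right) = -1842651 + 796 \left(1 - 1244148\right) = -1842651 + 796 \left(-1244147\right) = -1842651 - 990341012 = -992183663$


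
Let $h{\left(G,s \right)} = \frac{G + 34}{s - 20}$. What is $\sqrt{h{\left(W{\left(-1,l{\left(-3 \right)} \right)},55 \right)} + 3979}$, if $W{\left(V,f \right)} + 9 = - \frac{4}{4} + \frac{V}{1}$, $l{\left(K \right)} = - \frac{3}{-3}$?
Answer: $\frac{2 \sqrt{1218770}}{35} \approx 63.085$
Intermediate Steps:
$l{\left(K \right)} = 1$ ($l{\left(K \right)} = \left(-3\right) \left(- \frac{1}{3}\right) = 1$)
$W{\left(V,f \right)} = -10 + V$ ($W{\left(V,f \right)} = -9 + \left(- \frac{4}{4} + \frac{V}{1}\right) = -9 + \left(\left(-4\right) \frac{1}{4} + V 1\right) = -9 + \left(-1 + V\right) = -10 + V$)
$h{\left(G,s \right)} = \frac{34 + G}{-20 + s}$
$\sqrt{h{\left(W{\left(-1,l{\left(-3 \right)} \right)},55 \right)} + 3979} = \sqrt{\frac{34 - 11}{-20 + 55} + 3979} = \sqrt{\frac{34 - 11}{35} + 3979} = \sqrt{\frac{1}{35} \cdot 23 + 3979} = \sqrt{\frac{23}{35} + 3979} = \sqrt{\frac{139288}{35}} = \frac{2 \sqrt{1218770}}{35}$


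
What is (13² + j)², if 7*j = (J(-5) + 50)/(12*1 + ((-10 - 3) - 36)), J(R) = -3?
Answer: 1911788176/67081 ≈ 28500.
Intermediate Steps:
j = -47/259 (j = ((-3 + 50)/(12*1 + ((-10 - 3) - 36)))/7 = (47/(12 + (-13 - 36)))/7 = (47/(12 - 49))/7 = (47/(-37))/7 = (47*(-1/37))/7 = (⅐)*(-47/37) = -47/259 ≈ -0.18147)
(13² + j)² = (13² - 47/259)² = (169 - 47/259)² = (43724/259)² = 1911788176/67081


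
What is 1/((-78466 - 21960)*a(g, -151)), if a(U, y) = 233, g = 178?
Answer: -1/23399258 ≈ -4.2736e-8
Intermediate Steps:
1/((-78466 - 21960)*a(g, -151)) = 1/(-78466 - 21960*233) = (1/233)/(-100426) = -1/100426*1/233 = -1/23399258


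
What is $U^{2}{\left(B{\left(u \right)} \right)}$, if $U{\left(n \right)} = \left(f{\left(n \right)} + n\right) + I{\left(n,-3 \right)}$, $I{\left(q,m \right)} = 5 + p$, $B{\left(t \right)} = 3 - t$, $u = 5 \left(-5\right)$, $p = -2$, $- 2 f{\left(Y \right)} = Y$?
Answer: $289$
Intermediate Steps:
$f{\left(Y \right)} = - \frac{Y}{2}$
$u = -25$
$I{\left(q,m \right)} = 3$ ($I{\left(q,m \right)} = 5 - 2 = 3$)
$U{\left(n \right)} = 3 + \frac{n}{2}$ ($U{\left(n \right)} = \left(- \frac{n}{2} + n\right) + 3 = \frac{n}{2} + 3 = 3 + \frac{n}{2}$)
$U^{2}{\left(B{\left(u \right)} \right)} = \left(3 + \frac{3 - -25}{2}\right)^{2} = \left(3 + \frac{3 + 25}{2}\right)^{2} = \left(3 + \frac{1}{2} \cdot 28\right)^{2} = \left(3 + 14\right)^{2} = 17^{2} = 289$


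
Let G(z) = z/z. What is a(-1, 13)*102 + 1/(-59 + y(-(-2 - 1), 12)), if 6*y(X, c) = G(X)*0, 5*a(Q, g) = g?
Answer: 78229/295 ≈ 265.18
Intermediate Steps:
G(z) = 1
a(Q, g) = g/5
y(X, c) = 0 (y(X, c) = (1*0)/6 = (⅙)*0 = 0)
a(-1, 13)*102 + 1/(-59 + y(-(-2 - 1), 12)) = ((⅕)*13)*102 + 1/(-59 + 0) = (13/5)*102 + 1/(-59) = 1326/5 - 1/59 = 78229/295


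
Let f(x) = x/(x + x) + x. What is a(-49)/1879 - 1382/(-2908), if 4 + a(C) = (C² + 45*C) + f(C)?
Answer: 753519/1366033 ≈ 0.55161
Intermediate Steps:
f(x) = ½ + x (f(x) = x/((2*x)) + x = x*(1/(2*x)) + x = ½ + x)
a(C) = -7/2 + C² + 46*C (a(C) = -4 + ((C² + 45*C) + (½ + C)) = -4 + (½ + C² + 46*C) = -7/2 + C² + 46*C)
a(-49)/1879 - 1382/(-2908) = (-7/2 + (-49)² + 46*(-49))/1879 - 1382/(-2908) = (-7/2 + 2401 - 2254)*(1/1879) - 1382*(-1/2908) = (287/2)*(1/1879) + 691/1454 = 287/3758 + 691/1454 = 753519/1366033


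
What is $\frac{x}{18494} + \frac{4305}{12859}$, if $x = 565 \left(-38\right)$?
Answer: $- \frac{14033290}{16986739} \approx -0.82613$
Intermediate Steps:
$x = -21470$
$\frac{x}{18494} + \frac{4305}{12859} = - \frac{21470}{18494} + \frac{4305}{12859} = \left(-21470\right) \frac{1}{18494} + 4305 \cdot \frac{1}{12859} = - \frac{10735}{9247} + \frac{615}{1837} = - \frac{14033290}{16986739}$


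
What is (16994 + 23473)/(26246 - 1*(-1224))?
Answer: 987/670 ≈ 1.4731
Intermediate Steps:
(16994 + 23473)/(26246 - 1*(-1224)) = 40467/(26246 + 1224) = 40467/27470 = 40467*(1/27470) = 987/670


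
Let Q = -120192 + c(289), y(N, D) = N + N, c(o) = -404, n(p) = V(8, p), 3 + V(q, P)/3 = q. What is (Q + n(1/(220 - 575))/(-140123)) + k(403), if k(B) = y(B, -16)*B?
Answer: 28616199291/140123 ≈ 2.0422e+5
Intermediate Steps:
V(q, P) = -9 + 3*q
n(p) = 15 (n(p) = -9 + 3*8 = -9 + 24 = 15)
y(N, D) = 2*N
k(B) = 2*B² (k(B) = (2*B)*B = 2*B²)
Q = -120596 (Q = -120192 - 404 = -120596)
(Q + n(1/(220 - 575))/(-140123)) + k(403) = (-120596 + 15/(-140123)) + 2*403² = (-120596 + 15*(-1/140123)) + 2*162409 = (-120596 - 15/140123) + 324818 = -16898273323/140123 + 324818 = 28616199291/140123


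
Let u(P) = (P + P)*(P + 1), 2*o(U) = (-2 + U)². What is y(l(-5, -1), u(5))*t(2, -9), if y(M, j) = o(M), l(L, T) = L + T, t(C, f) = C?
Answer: 64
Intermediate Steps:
o(U) = (-2 + U)²/2
u(P) = 2*P*(1 + P) (u(P) = (2*P)*(1 + P) = 2*P*(1 + P))
y(M, j) = (-2 + M)²/2
y(l(-5, -1), u(5))*t(2, -9) = ((-2 + (-5 - 1))²/2)*2 = ((-2 - 6)²/2)*2 = ((½)*(-8)²)*2 = ((½)*64)*2 = 32*2 = 64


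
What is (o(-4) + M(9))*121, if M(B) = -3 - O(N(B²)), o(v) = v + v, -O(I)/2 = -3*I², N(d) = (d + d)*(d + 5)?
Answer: -140917054355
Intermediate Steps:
N(d) = 2*d*(5 + d) (N(d) = (2*d)*(5 + d) = 2*d*(5 + d))
O(I) = 6*I² (O(I) = -(-6)*I² = 6*I²)
o(v) = 2*v
M(B) = -3 - 24*B⁴*(5 + B²)² (M(B) = -3 - 6*(2*B²*(5 + B²))² = -3 - 6*4*B⁴*(5 + B²)² = -3 - 24*B⁴*(5 + B²)²)
(o(-4) + M(9))*121 = (2*(-4) + (-3 - 24*9⁴*(5 + 9²)²))*121 = (-8 + (-3 - 24*6561*(5 + 81)²))*121 = (-8 + (-3 - 24*6561*86²))*121 = (-8 + (-3 - 24*6561*7396))*121 = (-8 + (-3 - 1164603744))*121 = (-8 - 1164603747)*121 = -1164603755*121 = -140917054355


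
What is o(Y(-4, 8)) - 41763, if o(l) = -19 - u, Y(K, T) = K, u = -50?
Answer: -41732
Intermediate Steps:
o(l) = 31 (o(l) = -19 - 1*(-50) = -19 + 50 = 31)
o(Y(-4, 8)) - 41763 = 31 - 41763 = -41732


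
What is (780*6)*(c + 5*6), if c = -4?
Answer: 121680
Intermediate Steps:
(780*6)*(c + 5*6) = (780*6)*(-4 + 5*6) = 4680*(-4 + 30) = 4680*26 = 121680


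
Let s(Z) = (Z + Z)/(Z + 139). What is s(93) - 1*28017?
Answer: -3249879/116 ≈ -28016.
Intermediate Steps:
s(Z) = 2*Z/(139 + Z) (s(Z) = (2*Z)/(139 + Z) = 2*Z/(139 + Z))
s(93) - 1*28017 = 2*93/(139 + 93) - 1*28017 = 2*93/232 - 28017 = 2*93*(1/232) - 28017 = 93/116 - 28017 = -3249879/116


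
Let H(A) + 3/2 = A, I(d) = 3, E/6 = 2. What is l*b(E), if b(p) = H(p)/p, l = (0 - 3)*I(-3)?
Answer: -63/8 ≈ -7.8750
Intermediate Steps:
E = 12 (E = 6*2 = 12)
H(A) = -3/2 + A
l = -9 (l = (0 - 3)*3 = -3*3 = -9)
b(p) = (-3/2 + p)/p
l*b(E) = -9*(-3/2 + 12)/12 = -3*21/(4*2) = -9*7/8 = -63/8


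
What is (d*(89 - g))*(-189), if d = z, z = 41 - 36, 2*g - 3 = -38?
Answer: -201285/2 ≈ -1.0064e+5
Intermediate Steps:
g = -35/2 (g = 3/2 + (½)*(-38) = 3/2 - 19 = -35/2 ≈ -17.500)
z = 5
d = 5
(d*(89 - g))*(-189) = (5*(89 - 1*(-35/2)))*(-189) = (5*(89 + 35/2))*(-189) = (5*(213/2))*(-189) = (1065/2)*(-189) = -201285/2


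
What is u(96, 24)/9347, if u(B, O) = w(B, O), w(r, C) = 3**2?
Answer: 9/9347 ≈ 0.00096288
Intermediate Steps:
w(r, C) = 9
u(B, O) = 9
u(96, 24)/9347 = 9/9347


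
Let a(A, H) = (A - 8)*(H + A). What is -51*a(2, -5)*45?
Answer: -41310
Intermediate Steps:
a(A, H) = (-8 + A)*(A + H)
-51*a(2, -5)*45 = -51*(2² - 8*2 - 8*(-5) + 2*(-5))*45 = -51*(4 - 16 + 40 - 10)*45 = -51*18*45 = -918*45 = -41310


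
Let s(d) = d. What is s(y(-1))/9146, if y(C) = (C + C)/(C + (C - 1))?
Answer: 1/13719 ≈ 7.2892e-5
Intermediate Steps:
y(C) = 2*C/(-1 + 2*C) (y(C) = (2*C)/(C + (-1 + C)) = (2*C)/(-1 + 2*C) = 2*C/(-1 + 2*C))
s(y(-1))/9146 = (2*(-1)/(-1 + 2*(-1)))/9146 = (2*(-1)/(-1 - 2))*(1/9146) = (2*(-1)/(-3))*(1/9146) = (2*(-1)*(-1/3))*(1/9146) = (2/3)*(1/9146) = 1/13719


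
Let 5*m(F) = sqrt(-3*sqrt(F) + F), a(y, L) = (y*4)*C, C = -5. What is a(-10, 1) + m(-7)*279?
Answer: 200 + 279*sqrt(-7 - 3*I*sqrt(7))/5 ≈ 274.69 - 165.45*I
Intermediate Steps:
a(y, L) = -20*y (a(y, L) = (y*4)*(-5) = (4*y)*(-5) = -20*y)
m(F) = sqrt(F - 3*sqrt(F))/5 (m(F) = sqrt(-3*sqrt(F) + F)/5 = sqrt(F - 3*sqrt(F))/5)
a(-10, 1) + m(-7)*279 = -20*(-10) + (sqrt(-7 - 3*I*sqrt(7))/5)*279 = 200 + (sqrt(-7 - 3*I*sqrt(7))/5)*279 = 200 + 279*sqrt(-7 - 3*I*sqrt(7))/5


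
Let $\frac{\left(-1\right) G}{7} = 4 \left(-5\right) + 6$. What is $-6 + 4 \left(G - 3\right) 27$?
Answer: $10254$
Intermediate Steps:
$G = 98$ ($G = - 7 \left(4 \left(-5\right) + 6\right) = - 7 \left(-20 + 6\right) = \left(-7\right) \left(-14\right) = 98$)
$-6 + 4 \left(G - 3\right) 27 = -6 + 4 \left(98 - 3\right) 27 = -6 + 4 \cdot 95 \cdot 27 = -6 + 380 \cdot 27 = -6 + 10260 = 10254$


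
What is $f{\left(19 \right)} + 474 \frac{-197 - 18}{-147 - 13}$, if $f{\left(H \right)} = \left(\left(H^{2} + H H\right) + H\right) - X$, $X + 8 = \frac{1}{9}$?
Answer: $\frac{199559}{144} \approx 1385.8$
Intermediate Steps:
$X = - \frac{71}{9}$ ($X = -8 + \frac{1}{9} = - \frac{71}{9} \approx -7.8889$)
$f{\left(H \right)} = \frac{71}{9} + H + 2 H^{2}$ ($f{\left(H \right)} = \left(\left(H^{2} + H H\right) + H\right) - - \frac{71}{9} = \left(\left(H^{2} + H^{2}\right) + H\right) + \frac{71}{9} = \left(2 H^{2} + H\right) + \frac{71}{9} = \left(H + 2 H^{2}\right) + \frac{71}{9} = \frac{71}{9} + H + 2 H^{2}$)
$f{\left(19 \right)} + 474 \frac{-197 - 18}{-147 - 13} = \left(\frac{71}{9} + 19 + 2 \cdot 19^{2}\right) + 474 \frac{-197 - 18}{-147 - 13} = \left(\frac{71}{9} + 19 + 2 \cdot 361\right) + 474 \left(- \frac{215}{-160}\right) = \left(\frac{71}{9} + 19 + 722\right) + 474 \left(\left(-215\right) \left(- \frac{1}{160}\right)\right) = \frac{6740}{9} + 474 \cdot \frac{43}{32} = \frac{6740}{9} + \frac{10191}{16} = \frac{199559}{144}$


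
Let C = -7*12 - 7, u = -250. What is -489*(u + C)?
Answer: 166749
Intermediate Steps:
C = -91 (C = -84 - 7 = -91)
-489*(u + C) = -489*(-250 - 91) = -489*(-341) = 166749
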